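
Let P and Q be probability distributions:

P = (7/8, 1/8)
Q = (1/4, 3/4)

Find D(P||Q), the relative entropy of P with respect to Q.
D(P||Q) = Σ P(i) log₂(P(i)/Q(i))
  i=0: (7/8) × log₂((7/8)/(1/4)) = (7/8) × log₂(7/2) = 1.5814
  i=1: (1/8) × log₂((1/8)/(3/4)) = (1/8) × log₂(1/6) = -0.3231
D(P||Q) = 1.5814 - 0.3231
  = 1.2583 bits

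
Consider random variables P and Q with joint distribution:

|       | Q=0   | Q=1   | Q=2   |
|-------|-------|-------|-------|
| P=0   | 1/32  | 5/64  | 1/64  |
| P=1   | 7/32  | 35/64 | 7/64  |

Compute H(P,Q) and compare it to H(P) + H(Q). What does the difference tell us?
Marginal P(P) (row sums):
  P(P=0) = 1/32 + 5/64 + 1/64 = 1/8
  P(P=1) = 7/32 + 35/64 + 7/64 = 7/8
Marginal P(Q) (column sums):
  P(Q=0) = 1/32 + 7/32 = 1/4
  P(Q=1) = 5/64 + 35/64 = 5/8
  P(Q=2) = 1/64 + 7/64 = 1/8

H(P,Q) = -[(1/32)·log₂(1/32) + (5/64)·log₂(5/64) + (1/64)·log₂(1/64) + (7/32)·log₂(7/32) + (35/64)·log₂(35/64) + (7/64)·log₂(7/64)]
  = 0.1563 + 0.2873 + 0.0938 + 0.4796 + 0.4762 + 0.3492
  = 1.8424 bits
H(P) = -[(1/8)·log₂(1/8) + (7/8)·log₂(7/8)]
  = 0.3750 + 0.1686
  = 0.5436 bits
H(Q) = -[(1/4)·log₂(1/4) + (5/8)·log₂(5/8) + (1/8)·log₂(1/8)]
  = 0.5000 + 0.4238 + 0.3750
  = 1.2988 bits

H(P) + H(Q) = 0.5436 + 1.2988 = 1.8424 bits
Difference: H(P) + H(Q) - H(P,Q) = 1.8424 - 1.8424 = 0.0000 bits = I(P;Q)

The difference is the mutual information; it is 0 here, so P and Q are independent (the joint entropy equals the sum of the marginal entropies).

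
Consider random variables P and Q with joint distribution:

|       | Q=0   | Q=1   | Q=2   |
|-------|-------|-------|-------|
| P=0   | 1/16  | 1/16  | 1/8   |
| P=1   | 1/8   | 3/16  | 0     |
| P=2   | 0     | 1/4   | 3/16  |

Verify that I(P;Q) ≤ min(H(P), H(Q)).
Marginal P(P) (row sums):
  P(P=0) = 1/16 + 1/16 + 1/8 = 1/4
  P(P=1) = 1/8 + 3/16 + 0 = 5/16
  P(P=2) = 0 + 1/4 + 3/16 = 7/16
Marginal P(Q) (column sums):
  P(Q=0) = 1/16 + 1/8 + 0 = 3/16
  P(Q=1) = 1/16 + 3/16 + 1/4 = 1/2
  P(Q=2) = 1/8 + 0 + 3/16 = 5/16

H(P) = -[(1/4)·log₂(1/4) + (5/16)·log₂(5/16) + (7/16)·log₂(7/16)]
  = 0.5000 + 0.5244 + 0.5218
  = 1.5462 bits
H(Q) = -[(3/16)·log₂(3/16) + (1/2)·log₂(1/2) + (5/16)·log₂(5/16)]
  = 0.4528 + 0.5000 + 0.5244
  = 1.4772 bits
H(P,Q) = -[(1/16)·log₂(1/16) + (1/16)·log₂(1/16) + (1/8)·log₂(1/8) + (1/8)·log₂(1/8) + (3/16)·log₂(3/16) + (1/4)·log₂(1/4) + (3/16)·log₂(3/16)]
  = 0.2500 + 0.2500 + 0.3750 + 0.3750 + 0.4528 + 0.5000 + 0.4528
  = 2.6556 bits

I(P;Q) = H(P) + H(Q) - H(P,Q)
  = 1.5462 + 1.4772 - 2.6556
  = 0.3678 bits

min(H(P), H(Q)) = min(1.5462, 1.4772) = 1.4772 bits
Since 0.3678 ≤ 1.4772, the bound is satisfied ✓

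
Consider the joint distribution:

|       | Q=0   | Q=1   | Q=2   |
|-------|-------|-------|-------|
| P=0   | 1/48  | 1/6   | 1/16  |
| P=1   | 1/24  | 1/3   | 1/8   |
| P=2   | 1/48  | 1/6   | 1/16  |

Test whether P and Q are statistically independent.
Marginal P(P) (row sums):
  P(P=0) = 1/48 + 1/6 + 1/16 = 1/4
  P(P=1) = 1/24 + 1/3 + 1/8 = 1/2
  P(P=2) = 1/48 + 1/6 + 1/16 = 1/4
Marginal P(Q) (column sums):
  P(Q=0) = 1/48 + 1/24 + 1/48 = 1/12
  P(Q=1) = 1/6 + 1/3 + 1/6 = 2/3
  P(Q=2) = 1/16 + 1/8 + 1/16 = 1/4

P and Q are independent iff P(P=i,Q=j) = P(P=i)·P(Q=j) for every cell.
  P(P=0)·P(Q=0) = 1/4 × 1/12 = 1/48 = P(P=0,Q=0) ✓
  P(P=0)·P(Q=1) = 1/4 × 2/3 = 1/6 = P(P=0,Q=1) ✓
  P(P=0)·P(Q=2) = 1/4 × 1/4 = 1/16 = P(P=0,Q=2) ✓
  P(P=1)·P(Q=0) = 1/2 × 1/12 = 1/24 = P(P=1,Q=0) ✓
  P(P=1)·P(Q=1) = 1/2 × 2/3 = 1/3 = P(P=1,Q=1) ✓
  P(P=1)·P(Q=2) = 1/2 × 1/4 = 1/8 = P(P=1,Q=2) ✓
  P(P=2)·P(Q=0) = 1/4 × 1/12 = 1/48 = P(P=2,Q=0) ✓
  P(P=2)·P(Q=1) = 1/4 × 2/3 = 1/6 = P(P=2,Q=1) ✓
  P(P=2)·P(Q=2) = 1/4 × 1/4 = 1/16 = P(P=2,Q=2) ✓

Yes, P and Q are independent: every cell factors, so I(P;Q) = 0 bits.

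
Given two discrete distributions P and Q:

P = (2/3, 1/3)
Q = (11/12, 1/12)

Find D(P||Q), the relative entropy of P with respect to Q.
D(P||Q) = Σ P(i) log₂(P(i)/Q(i))
  i=0: (2/3) × log₂((2/3)/(11/12)) = (2/3) × log₂(8/11) = -0.3063
  i=1: (1/3) × log₂((1/3)/(1/12)) = (1/3) × log₂(4) = 0.6667
D(P||Q) = -0.3063 + 0.6667
  = 0.3604 bits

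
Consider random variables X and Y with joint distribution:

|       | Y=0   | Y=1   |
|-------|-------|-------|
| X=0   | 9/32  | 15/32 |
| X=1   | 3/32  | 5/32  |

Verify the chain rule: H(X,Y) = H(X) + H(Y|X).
Left side:
H(X,Y) = -[(9/32)·log₂(9/32) + (15/32)·log₂(15/32) + (3/32)·log₂(3/32) + (5/32)·log₂(5/32)]
  = 0.5147 + 0.5124 + 0.3202 + 0.4184
  = 1.7657 bits

Right side:
Marginal P(X) (row sums):
  P(X=0) = 9/32 + 15/32 = 3/4
  P(X=1) = 3/32 + 5/32 = 1/4
H(X) = -[(3/4)·log₂(3/4) + (1/4)·log₂(1/4)]
  = 0.3113 + 0.5000
  = 0.8113 bits
H(Y|X) = -Σ P(X,Y)·log₂ P(Y|X), where P(Y|X) = P(X,Y) / P(X)
  (X=0,Y=0): P(Y|X) = (9/32)/(3/4) = 3/8;  -(9/32)·log₂(3/8) = 0.3980
  (X=0,Y=1): P(Y|X) = (15/32)/(3/4) = 5/8;  -(15/32)·log₂(5/8) = 0.3178
  (X=1,Y=0): P(Y|X) = (3/32)/(1/4) = 3/8;  -(3/32)·log₂(3/8) = 0.1327
  (X=1,Y=1): P(Y|X) = (5/32)/(1/4) = 5/8;  -(5/32)·log₂(5/8) = 0.1059
H(Y|X) = 0.3980 + 0.3178 + 0.1327 + 0.1059
  = 0.9544 bits
H(X) + H(Y|X) = 0.8113 + 0.9544 = 1.7657 bits

Both sides equal 1.7657 bits, so the chain rule holds ✓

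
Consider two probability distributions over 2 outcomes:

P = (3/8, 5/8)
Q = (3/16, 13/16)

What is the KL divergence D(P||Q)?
D(P||Q) = Σ P(i) log₂(P(i)/Q(i))
  i=0: (3/8) × log₂((3/8)/(3/16)) = (3/8) × log₂(2) = 0.3750
  i=1: (5/8) × log₂((5/8)/(13/16)) = (5/8) × log₂(10/13) = -0.2366
D(P||Q) = 0.3750 - 0.2366
  = 0.1384 bits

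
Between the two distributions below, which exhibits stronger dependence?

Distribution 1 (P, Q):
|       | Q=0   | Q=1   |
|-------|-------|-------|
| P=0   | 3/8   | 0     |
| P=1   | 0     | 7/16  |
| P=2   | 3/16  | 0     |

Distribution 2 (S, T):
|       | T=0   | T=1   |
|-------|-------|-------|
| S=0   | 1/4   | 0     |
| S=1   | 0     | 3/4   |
Distribution 1 (P, Q):
Marginal P(P) (row sums):
  P(P=0) = 3/8 + 0 = 3/8
  P(P=1) = 0 + 7/16 = 7/16
  P(P=2) = 3/16 + 0 = 3/16
Marginal P(Q) (column sums):
  P(Q=0) = 3/8 + 0 + 3/16 = 9/16
  P(Q=1) = 0 + 7/16 + 0 = 7/16

H(P) = -[(3/8)·log₂(3/8) + (7/16)·log₂(7/16) + (3/16)·log₂(3/16)]
  = 0.5306 + 0.5218 + 0.4528
  = 1.5052 bits
H(Q) = -[(9/16)·log₂(9/16) + (7/16)·log₂(7/16)]
  = 0.4669 + 0.5218
  = 0.9887 bits
H(P,Q) = -[(3/8)·log₂(3/8) + (7/16)·log₂(7/16) + (3/16)·log₂(3/16)]
  = 0.5306 + 0.5218 + 0.4528
  = 1.5052 bits

I(P;Q) = H(P) + H(Q) - H(P,Q)
  = 1.5052 + 0.9887 - 1.5052
  = 0.9887 bits

Distribution 2 (S, T):
Marginal P(S) (row sums):
  P(S=0) = 1/4 + 0 = 1/4
  P(S=1) = 0 + 3/4 = 3/4
Marginal P(T) (column sums):
  P(T=0) = 1/4 + 0 = 1/4
  P(T=1) = 0 + 3/4 = 3/4

H(S) = -[(1/4)·log₂(1/4) + (3/4)·log₂(3/4)]
  = 0.5000 + 0.3113
  = 0.8113 bits
H(T) = -[(1/4)·log₂(1/4) + (3/4)·log₂(3/4)]
  = 0.5000 + 0.3113
  = 0.8113 bits
H(S,T) = -[(1/4)·log₂(1/4) + (3/4)·log₂(3/4)]
  = 0.5000 + 0.3113
  = 0.8113 bits

I(S;T) = H(S) + H(T) - H(S,T)
  = 0.8113 + 0.8113 - 0.8113
  = 0.8113 bits

I(P;Q) = 0.9887 bits > I(S;T) = 0.8113 bits, so (P, Q) has the higher mutual information (stronger dependence).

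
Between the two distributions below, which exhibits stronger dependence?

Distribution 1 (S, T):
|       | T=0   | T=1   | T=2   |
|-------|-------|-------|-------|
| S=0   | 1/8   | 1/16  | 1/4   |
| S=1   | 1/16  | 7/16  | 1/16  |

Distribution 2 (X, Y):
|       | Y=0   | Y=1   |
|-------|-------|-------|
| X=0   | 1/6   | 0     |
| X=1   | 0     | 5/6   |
Distribution 1 (S, T):
Marginal P(S) (row sums):
  P(S=0) = 1/8 + 1/16 + 1/4 = 7/16
  P(S=1) = 1/16 + 7/16 + 1/16 = 9/16
Marginal P(T) (column sums):
  P(T=0) = 1/8 + 1/16 = 3/16
  P(T=1) = 1/16 + 7/16 = 1/2
  P(T=2) = 1/4 + 1/16 = 5/16

H(S) = -[(7/16)·log₂(7/16) + (9/16)·log₂(9/16)]
  = 0.5218 + 0.4669
  = 0.9887 bits
H(T) = -[(3/16)·log₂(3/16) + (1/2)·log₂(1/2) + (5/16)·log₂(5/16)]
  = 0.4528 + 0.5000 + 0.5244
  = 1.4772 bits
H(S,T) = -[(1/8)·log₂(1/8) + (1/16)·log₂(1/16) + (1/4)·log₂(1/4) + (1/16)·log₂(1/16) + (7/16)·log₂(7/16) + (1/16)·log₂(1/16)]
  = 0.3750 + 0.2500 + 0.5000 + 0.2500 + 0.5218 + 0.2500
  = 2.1468 bits

I(S;T) = H(S) + H(T) - H(S,T)
  = 0.9887 + 1.4772 - 2.1468
  = 0.3191 bits

Distribution 2 (X, Y):
Marginal P(X) (row sums):
  P(X=0) = 1/6 + 0 = 1/6
  P(X=1) = 0 + 5/6 = 5/6
Marginal P(Y) (column sums):
  P(Y=0) = 1/6 + 0 = 1/6
  P(Y=1) = 0 + 5/6 = 5/6

H(X) = -[(1/6)·log₂(1/6) + (5/6)·log₂(5/6)]
  = 0.4308 + 0.2192
  = 0.6500 bits
H(Y) = -[(1/6)·log₂(1/6) + (5/6)·log₂(5/6)]
  = 0.4308 + 0.2192
  = 0.6500 bits
H(X,Y) = -[(1/6)·log₂(1/6) + (5/6)·log₂(5/6)]
  = 0.4308 + 0.2192
  = 0.6500 bits

I(X;Y) = H(X) + H(Y) - H(X,Y)
  = 0.6500 + 0.6500 - 0.6500
  = 0.6500 bits

I(X;Y) = 0.6500 bits > I(S;T) = 0.3191 bits, so (X, Y) has the higher mutual information (stronger dependence).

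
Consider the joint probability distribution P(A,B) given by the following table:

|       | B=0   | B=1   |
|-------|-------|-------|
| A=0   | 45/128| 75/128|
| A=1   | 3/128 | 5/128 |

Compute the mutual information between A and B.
Marginal P(A) (row sums):
  P(A=0) = 45/128 + 75/128 = 15/16
  P(A=1) = 3/128 + 5/128 = 1/16
Marginal P(B) (column sums):
  P(B=0) = 45/128 + 3/128 = 3/8
  P(B=1) = 75/128 + 5/128 = 5/8

H(A) = -[(15/16)·log₂(15/16) + (1/16)·log₂(1/16)]
  = 0.0873 + 0.2500
  = 0.3373 bits
H(B) = -[(3/8)·log₂(3/8) + (5/8)·log₂(5/8)]
  = 0.5306 + 0.4238
  = 0.9544 bits
H(A,B) = -[(45/128)·log₂(45/128) + (75/128)·log₂(75/128) + (3/128)·log₂(3/128) + (5/128)·log₂(5/128)]
  = 0.5302 + 0.4519 + 0.1269 + 0.1827
  = 1.2917 bits

I(A;B) = H(A) + H(B) - H(A,B)
  = 0.3373 + 0.9544 - 1.2917
  = 0.0000 bits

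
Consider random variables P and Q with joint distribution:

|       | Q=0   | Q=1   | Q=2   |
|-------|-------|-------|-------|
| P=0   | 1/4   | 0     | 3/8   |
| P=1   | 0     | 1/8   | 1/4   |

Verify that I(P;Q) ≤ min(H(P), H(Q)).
Marginal P(P) (row sums):
  P(P=0) = 1/4 + 0 + 3/8 = 5/8
  P(P=1) = 0 + 1/8 + 1/4 = 3/8
Marginal P(Q) (column sums):
  P(Q=0) = 1/4 + 0 = 1/4
  P(Q=1) = 0 + 1/8 = 1/8
  P(Q=2) = 3/8 + 1/4 = 5/8

H(P) = -[(5/8)·log₂(5/8) + (3/8)·log₂(3/8)]
  = 0.4238 + 0.5306
  = 0.9544 bits
H(Q) = -[(1/4)·log₂(1/4) + (1/8)·log₂(1/8) + (5/8)·log₂(5/8)]
  = 0.5000 + 0.3750 + 0.4238
  = 1.2988 bits
H(P,Q) = -[(1/4)·log₂(1/4) + (3/8)·log₂(3/8) + (1/8)·log₂(1/8) + (1/4)·log₂(1/4)]
  = 0.5000 + 0.5306 + 0.3750 + 0.5000
  = 1.9056 bits

I(P;Q) = H(P) + H(Q) - H(P,Q)
  = 0.9544 + 1.2988 - 1.9056
  = 0.3476 bits

min(H(P), H(Q)) = min(0.9544, 1.2988) = 0.9544 bits
Since 0.3476 ≤ 0.9544, the bound is satisfied ✓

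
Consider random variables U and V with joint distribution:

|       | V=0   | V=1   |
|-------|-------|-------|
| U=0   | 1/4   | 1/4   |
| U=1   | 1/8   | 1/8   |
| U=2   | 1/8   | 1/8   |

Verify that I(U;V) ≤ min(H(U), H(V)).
Marginal P(U) (row sums):
  P(U=0) = 1/4 + 1/4 = 1/2
  P(U=1) = 1/8 + 1/8 = 1/4
  P(U=2) = 1/8 + 1/8 = 1/4
Marginal P(V) (column sums):
  P(V=0) = 1/4 + 1/8 + 1/8 = 1/2
  P(V=1) = 1/4 + 1/8 + 1/8 = 1/2

H(U) = -[(1/2)·log₂(1/2) + (1/4)·log₂(1/4) + (1/4)·log₂(1/4)]
  = 0.5000 + 0.5000 + 0.5000
  = 1.5000 bits
H(V) = -[(1/2)·log₂(1/2) + (1/2)·log₂(1/2)]
  = 0.5000 + 0.5000
  = 1.0000 bits
H(U,V) = -[(1/4)·log₂(1/4) + (1/4)·log₂(1/4) + (1/8)·log₂(1/8) + (1/8)·log₂(1/8) + (1/8)·log₂(1/8) + (1/8)·log₂(1/8)]
  = 0.5000 + 0.5000 + 0.3750 + 0.3750 + 0.3750 + 0.3750
  = 2.5000 bits

I(U;V) = H(U) + H(V) - H(U,V)
  = 1.5000 + 1.0000 - 2.5000
  = 0.0000 bits

min(H(U), H(V)) = min(1.5000, 1.0000) = 1.0000 bits
Since 0.0000 ≤ 1.0000, the bound is satisfied ✓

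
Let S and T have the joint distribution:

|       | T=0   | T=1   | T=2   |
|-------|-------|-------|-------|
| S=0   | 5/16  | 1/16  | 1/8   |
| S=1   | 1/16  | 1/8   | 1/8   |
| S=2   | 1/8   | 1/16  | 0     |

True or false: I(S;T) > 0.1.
Marginal P(S) (row sums):
  P(S=0) = 5/16 + 1/16 + 1/8 = 1/2
  P(S=1) = 1/16 + 1/8 + 1/8 = 5/16
  P(S=2) = 1/8 + 1/16 + 0 = 3/16
Marginal P(T) (column sums):
  P(T=0) = 5/16 + 1/16 + 1/8 = 1/2
  P(T=1) = 1/16 + 1/8 + 1/16 = 1/4
  P(T=2) = 1/8 + 1/8 + 0 = 1/4

H(S) = -[(1/2)·log₂(1/2) + (5/16)·log₂(5/16) + (3/16)·log₂(3/16)]
  = 0.5000 + 0.5244 + 0.4528
  = 1.4772 bits
H(T) = -[(1/2)·log₂(1/2) + (1/4)·log₂(1/4) + (1/4)·log₂(1/4)]
  = 0.5000 + 0.5000 + 0.5000
  = 1.5000 bits
H(S,T) = -[(5/16)·log₂(5/16) + (1/16)·log₂(1/16) + (1/8)·log₂(1/8) + (1/16)·log₂(1/16) + (1/8)·log₂(1/8) + (1/8)·log₂(1/8) + (1/8)·log₂(1/8) + (1/16)·log₂(1/16)]
  = 0.5244 + 0.2500 + 0.3750 + 0.2500 + 0.3750 + 0.3750 + 0.3750 + 0.2500
  = 2.7744 bits

I(S;T) = H(S) + H(T) - H(S,T)
  = 1.4772 + 1.5000 - 2.7744
  = 0.2028 bits

True. I(S;T) = 0.2028 bits, which is > 0.1 bits.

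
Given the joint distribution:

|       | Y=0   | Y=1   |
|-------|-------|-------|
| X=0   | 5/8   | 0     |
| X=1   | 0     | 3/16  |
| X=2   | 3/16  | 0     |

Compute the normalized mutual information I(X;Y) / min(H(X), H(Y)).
Marginal P(X) (row sums):
  P(X=0) = 5/8 + 0 = 5/8
  P(X=1) = 0 + 3/16 = 3/16
  P(X=2) = 3/16 + 0 = 3/16
Marginal P(Y) (column sums):
  P(Y=0) = 5/8 + 0 + 3/16 = 13/16
  P(Y=1) = 0 + 3/16 + 0 = 3/16

H(X) = -[(5/8)·log₂(5/8) + (3/16)·log₂(3/16) + (3/16)·log₂(3/16)]
  = 0.4238 + 0.4528 + 0.4528
  = 1.3294 bits
H(Y) = -[(13/16)·log₂(13/16) + (3/16)·log₂(3/16)]
  = 0.2434 + 0.4528
  = 0.6962 bits
H(X,Y) = -[(5/8)·log₂(5/8) + (3/16)·log₂(3/16) + (3/16)·log₂(3/16)]
  = 0.4238 + 0.4528 + 0.4528
  = 1.3294 bits

I(X;Y) = H(X) + H(Y) - H(X,Y)
  = 1.3294 + 0.6962 - 1.3294
  = 0.6962 bits

min(H(X), H(Y)) = min(1.3294, 0.6962) = 0.6962 bits
Normalized MI = 0.6962 / 0.6962 = 1.0000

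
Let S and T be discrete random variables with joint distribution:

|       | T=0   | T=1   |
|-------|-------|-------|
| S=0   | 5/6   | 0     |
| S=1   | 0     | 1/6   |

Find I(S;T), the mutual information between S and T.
Marginal P(S) (row sums):
  P(S=0) = 5/6 + 0 = 5/6
  P(S=1) = 0 + 1/6 = 1/6
Marginal P(T) (column sums):
  P(T=0) = 5/6 + 0 = 5/6
  P(T=1) = 0 + 1/6 = 1/6

H(S) = -[(5/6)·log₂(5/6) + (1/6)·log₂(1/6)]
  = 0.2192 + 0.4308
  = 0.6500 bits
H(T) = -[(5/6)·log₂(5/6) + (1/6)·log₂(1/6)]
  = 0.2192 + 0.4308
  = 0.6500 bits
H(S,T) = -[(5/6)·log₂(5/6) + (1/6)·log₂(1/6)]
  = 0.2192 + 0.4308
  = 0.6500 bits

I(S;T) = H(S) + H(T) - H(S,T)
  = 0.6500 + 0.6500 - 0.6500
  = 0.6500 bits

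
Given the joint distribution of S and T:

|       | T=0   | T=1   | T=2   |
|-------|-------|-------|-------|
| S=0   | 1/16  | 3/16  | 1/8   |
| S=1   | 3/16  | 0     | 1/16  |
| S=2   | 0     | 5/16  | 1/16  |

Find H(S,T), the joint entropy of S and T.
H(S,T) = -Σ P(S,T) log₂ P(S,T), summed over the non-zero cells:
H(S,T) = -[(1/16)·log₂(1/16) + (3/16)·log₂(3/16) + (1/8)·log₂(1/8) + (3/16)·log₂(3/16) + (1/16)·log₂(1/16) + (5/16)·log₂(5/16) + (1/16)·log₂(1/16)]
  = 0.2500 + 0.4528 + 0.3750 + 0.4528 + 0.2500 + 0.5244 + 0.2500
  = 2.5550 bits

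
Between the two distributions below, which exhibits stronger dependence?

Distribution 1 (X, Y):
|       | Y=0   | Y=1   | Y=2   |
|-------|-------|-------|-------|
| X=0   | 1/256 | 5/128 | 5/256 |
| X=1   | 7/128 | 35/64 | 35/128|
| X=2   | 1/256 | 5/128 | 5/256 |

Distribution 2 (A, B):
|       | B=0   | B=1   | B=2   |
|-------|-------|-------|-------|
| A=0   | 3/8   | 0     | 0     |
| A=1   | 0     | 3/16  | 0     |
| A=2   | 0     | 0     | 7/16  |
Distribution 1 (X, Y):
Marginal P(X) (row sums):
  P(X=0) = 1/256 + 5/128 + 5/256 = 1/16
  P(X=1) = 7/128 + 35/64 + 35/128 = 7/8
  P(X=2) = 1/256 + 5/128 + 5/256 = 1/16
Marginal P(Y) (column sums):
  P(Y=0) = 1/256 + 7/128 + 1/256 = 1/16
  P(Y=1) = 5/128 + 35/64 + 5/128 = 5/8
  P(Y=2) = 5/256 + 35/128 + 5/256 = 5/16

H(X) = -[(1/16)·log₂(1/16) + (7/8)·log₂(7/8) + (1/16)·log₂(1/16)]
  = 0.2500 + 0.1686 + 0.2500
  = 0.6686 bits
H(Y) = -[(1/16)·log₂(1/16) + (5/8)·log₂(5/8) + (5/16)·log₂(5/16)]
  = 0.2500 + 0.4238 + 0.5244
  = 1.1982 bits
H(X,Y) = -[(1/256)·log₂(1/256) + (5/128)·log₂(5/128) + (5/256)·log₂(5/256) + (7/128)·log₂(7/128) + (35/64)·log₂(35/64) + (35/128)·log₂(35/128) + (1/256)·log₂(1/256) + (5/128)·log₂(5/128) + (5/256)·log₂(5/256)]
  = 0.0313 + 0.1827 + 0.1109 + 0.2293 + 0.4762 + 0.5115 + 0.0313 + 0.1827 + 0.1109
  = 1.8668 bits

I(X;Y) = H(X) + H(Y) - H(X,Y)
  = 0.6686 + 1.1982 - 1.8668
  = 0.0000 bits

Distribution 2 (A, B):
Marginal P(A) (row sums):
  P(A=0) = 3/8 + 0 + 0 = 3/8
  P(A=1) = 0 + 3/16 + 0 = 3/16
  P(A=2) = 0 + 0 + 7/16 = 7/16
Marginal P(B) (column sums):
  P(B=0) = 3/8 + 0 + 0 = 3/8
  P(B=1) = 0 + 3/16 + 0 = 3/16
  P(B=2) = 0 + 0 + 7/16 = 7/16

H(A) = -[(3/8)·log₂(3/8) + (3/16)·log₂(3/16) + (7/16)·log₂(7/16)]
  = 0.5306 + 0.4528 + 0.5218
  = 1.5052 bits
H(B) = -[(3/8)·log₂(3/8) + (3/16)·log₂(3/16) + (7/16)·log₂(7/16)]
  = 0.5306 + 0.4528 + 0.5218
  = 1.5052 bits
H(A,B) = -[(3/8)·log₂(3/8) + (3/16)·log₂(3/16) + (7/16)·log₂(7/16)]
  = 0.5306 + 0.4528 + 0.5218
  = 1.5052 bits

I(A;B) = H(A) + H(B) - H(A,B)
  = 1.5052 + 1.5052 - 1.5052
  = 1.5052 bits

I(A;B) = 1.5052 bits > I(X;Y) = 0.0000 bits, so (A, B) has the higher mutual information (stronger dependence).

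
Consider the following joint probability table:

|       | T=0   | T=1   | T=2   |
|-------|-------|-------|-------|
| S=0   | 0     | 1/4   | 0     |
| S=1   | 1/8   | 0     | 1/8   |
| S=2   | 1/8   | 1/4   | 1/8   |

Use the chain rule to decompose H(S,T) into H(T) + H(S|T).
By the chain rule: H(S,T) = H(T) + H(S|T)

Marginal P(T) (column sums):
  P(T=0) = 0 + 1/8 + 1/8 = 1/4
  P(T=1) = 1/4 + 0 + 1/4 = 1/2
  P(T=2) = 0 + 1/8 + 1/8 = 1/4
H(T) = -[(1/4)·log₂(1/4) + (1/2)·log₂(1/2) + (1/4)·log₂(1/4)]
  = 0.5000 + 0.5000 + 0.5000
  = 1.5000 bits
H(S|T) = -Σ P(S,T)·log₂ P(S|T), where P(S|T) = P(S,T) / P(T)
  (cells with P(S,T) = 0 contribute 0)
  (S=0,T=1): P(S|T) = (1/4)/(1/2) = 1/2;  -(1/4)·log₂(1/2) = 0.2500
  (S=1,T=0): P(S|T) = (1/8)/(1/4) = 1/2;  -(1/8)·log₂(1/2) = 0.1250
  (S=1,T=2): P(S|T) = (1/8)/(1/4) = 1/2;  -(1/8)·log₂(1/2) = 0.1250
  (S=2,T=0): P(S|T) = (1/8)/(1/4) = 1/2;  -(1/8)·log₂(1/2) = 0.1250
  (S=2,T=1): P(S|T) = (1/4)/(1/2) = 1/2;  -(1/4)·log₂(1/2) = 0.2500
  (S=2,T=2): P(S|T) = (1/8)/(1/4) = 1/2;  -(1/8)·log₂(1/2) = 0.1250
H(S|T) = 0.2500 + 0.1250 + 0.1250 + 0.1250 + 0.2500 + 0.1250
  = 1.0000 bits

H(S,T) = H(T) + H(S|T) = 1.5000 + 1.0000 = 2.5000 bits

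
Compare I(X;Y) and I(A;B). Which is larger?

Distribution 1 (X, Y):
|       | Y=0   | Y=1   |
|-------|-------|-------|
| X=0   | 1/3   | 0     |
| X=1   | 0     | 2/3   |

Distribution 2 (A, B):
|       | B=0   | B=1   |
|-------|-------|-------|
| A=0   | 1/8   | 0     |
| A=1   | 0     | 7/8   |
Distribution 1 (X, Y):
Marginal P(X) (row sums):
  P(X=0) = 1/3 + 0 = 1/3
  P(X=1) = 0 + 2/3 = 2/3
Marginal P(Y) (column sums):
  P(Y=0) = 1/3 + 0 = 1/3
  P(Y=1) = 0 + 2/3 = 2/3

H(X) = -[(1/3)·log₂(1/3) + (2/3)·log₂(2/3)]
  = 0.5283 + 0.3900
  = 0.9183 bits
H(Y) = -[(1/3)·log₂(1/3) + (2/3)·log₂(2/3)]
  = 0.5283 + 0.3900
  = 0.9183 bits
H(X,Y) = -[(1/3)·log₂(1/3) + (2/3)·log₂(2/3)]
  = 0.5283 + 0.3900
  = 0.9183 bits

I(X;Y) = H(X) + H(Y) - H(X,Y)
  = 0.9183 + 0.9183 - 0.9183
  = 0.9183 bits

Distribution 2 (A, B):
Marginal P(A) (row sums):
  P(A=0) = 1/8 + 0 = 1/8
  P(A=1) = 0 + 7/8 = 7/8
Marginal P(B) (column sums):
  P(B=0) = 1/8 + 0 = 1/8
  P(B=1) = 0 + 7/8 = 7/8

H(A) = -[(1/8)·log₂(1/8) + (7/8)·log₂(7/8)]
  = 0.3750 + 0.1686
  = 0.5436 bits
H(B) = -[(1/8)·log₂(1/8) + (7/8)·log₂(7/8)]
  = 0.3750 + 0.1686
  = 0.5436 bits
H(A,B) = -[(1/8)·log₂(1/8) + (7/8)·log₂(7/8)]
  = 0.3750 + 0.1686
  = 0.5436 bits

I(A;B) = H(A) + H(B) - H(A,B)
  = 0.5436 + 0.5436 - 0.5436
  = 0.5436 bits

I(X;Y) = 0.9183 bits > I(A;B) = 0.5436 bits, so (X, Y) has the higher mutual information (stronger dependence).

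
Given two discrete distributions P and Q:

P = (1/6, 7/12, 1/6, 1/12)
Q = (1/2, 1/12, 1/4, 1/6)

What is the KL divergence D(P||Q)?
D(P||Q) = Σ P(i) log₂(P(i)/Q(i))
  i=0: (1/6) × log₂((1/6)/(1/2)) = (1/6) × log₂(1/3) = -0.2642
  i=1: (7/12) × log₂((7/12)/(1/12)) = (7/12) × log₂(7) = 1.6376
  i=2: (1/6) × log₂((1/6)/(1/4)) = (1/6) × log₂(2/3) = -0.0975
  i=3: (1/12) × log₂((1/12)/(1/6)) = (1/12) × log₂(1/2) = -0.0833
D(P||Q) = -0.2642 + 1.6376 - 0.0975 - 0.0833
  = 1.1926 bits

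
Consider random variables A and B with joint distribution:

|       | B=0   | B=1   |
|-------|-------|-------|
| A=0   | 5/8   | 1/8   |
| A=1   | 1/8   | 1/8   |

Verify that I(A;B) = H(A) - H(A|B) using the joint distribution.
Left side, from I(A;B) = H(A) + H(B) - H(A,B):
Marginal P(A) (row sums):
  P(A=0) = 5/8 + 1/8 = 3/4
  P(A=1) = 1/8 + 1/8 = 1/4
Marginal P(B) (column sums):
  P(B=0) = 5/8 + 1/8 = 3/4
  P(B=1) = 1/8 + 1/8 = 1/4

H(A) = -[(3/4)·log₂(3/4) + (1/4)·log₂(1/4)]
  = 0.3113 + 0.5000
  = 0.8113 bits
H(B) = -[(3/4)·log₂(3/4) + (1/4)·log₂(1/4)]
  = 0.3113 + 0.5000
  = 0.8113 bits
H(A,B) = -[(5/8)·log₂(5/8) + (1/8)·log₂(1/8) + (1/8)·log₂(1/8) + (1/8)·log₂(1/8)]
  = 0.4238 + 0.3750 + 0.3750 + 0.3750
  = 1.5488 bits

I(A;B) = H(A) + H(B) - H(A,B)
  = 0.8113 + 0.8113 - 1.5488
  = 0.0738 bits

Right side, with H(A|B) computed directly from the conditional probabilities:
H(A|B) = -Σ P(A,B)·log₂ P(A|B), where P(A|B) = P(A,B) / P(B)
  (A=0,B=0): P(A|B) = (5/8)/(3/4) = 5/6;  -(5/8)·log₂(5/6) = 0.1644
  (A=0,B=1): P(A|B) = (1/8)/(1/4) = 1/2;  -(1/8)·log₂(1/2) = 0.1250
  (A=1,B=0): P(A|B) = (1/8)/(3/4) = 1/6;  -(1/8)·log₂(1/6) = 0.3231
  (A=1,B=1): P(A|B) = (1/8)/(1/4) = 1/2;  -(1/8)·log₂(1/2) = 0.1250
H(A|B) = 0.1644 + 0.1250 + 0.3231 + 0.1250
  = 0.7375 bits
H(A) - H(A|B) = 0.8113 - 0.7375 = 0.0738 bits

Both sides equal 0.0738 bits, so I(A;B) = H(A) - H(A|B) ✓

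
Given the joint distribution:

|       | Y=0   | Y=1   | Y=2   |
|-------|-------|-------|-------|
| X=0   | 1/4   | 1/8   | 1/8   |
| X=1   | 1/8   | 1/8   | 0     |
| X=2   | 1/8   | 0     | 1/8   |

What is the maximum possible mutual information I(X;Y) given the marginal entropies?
The upper bound on mutual information is I(X;Y) ≤ min(H(X), H(Y)).

Marginal P(X) (row sums):
  P(X=0) = 1/4 + 1/8 + 1/8 = 1/2
  P(X=1) = 1/8 + 1/8 + 0 = 1/4
  P(X=2) = 1/8 + 0 + 1/8 = 1/4
Marginal P(Y) (column sums):
  P(Y=0) = 1/4 + 1/8 + 1/8 = 1/2
  P(Y=1) = 1/8 + 1/8 + 0 = 1/4
  P(Y=2) = 1/8 + 0 + 1/8 = 1/4

H(X) = -[(1/2)·log₂(1/2) + (1/4)·log₂(1/4) + (1/4)·log₂(1/4)]
  = 0.5000 + 0.5000 + 0.5000
  = 1.5000 bits
H(Y) = -[(1/2)·log₂(1/2) + (1/4)·log₂(1/4) + (1/4)·log₂(1/4)]
  = 0.5000 + 0.5000 + 0.5000
  = 1.5000 bits

Maximum possible I(X;Y) = min(1.5000, 1.5000) = 1.5000 bits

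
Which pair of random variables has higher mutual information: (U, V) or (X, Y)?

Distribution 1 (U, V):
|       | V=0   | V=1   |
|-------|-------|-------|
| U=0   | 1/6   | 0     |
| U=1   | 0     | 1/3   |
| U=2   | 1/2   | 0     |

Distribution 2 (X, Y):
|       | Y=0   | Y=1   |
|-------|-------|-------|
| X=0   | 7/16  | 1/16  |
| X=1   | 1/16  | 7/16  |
Distribution 1 (U, V):
Marginal P(U) (row sums):
  P(U=0) = 1/6 + 0 = 1/6
  P(U=1) = 0 + 1/3 = 1/3
  P(U=2) = 1/2 + 0 = 1/2
Marginal P(V) (column sums):
  P(V=0) = 1/6 + 0 + 1/2 = 2/3
  P(V=1) = 0 + 1/3 + 0 = 1/3

H(U) = -[(1/6)·log₂(1/6) + (1/3)·log₂(1/3) + (1/2)·log₂(1/2)]
  = 0.4308 + 0.5283 + 0.5000
  = 1.4591 bits
H(V) = -[(2/3)·log₂(2/3) + (1/3)·log₂(1/3)]
  = 0.3900 + 0.5283
  = 0.9183 bits
H(U,V) = -[(1/6)·log₂(1/6) + (1/3)·log₂(1/3) + (1/2)·log₂(1/2)]
  = 0.4308 + 0.5283 + 0.5000
  = 1.4591 bits

I(U;V) = H(U) + H(V) - H(U,V)
  = 1.4591 + 0.9183 - 1.4591
  = 0.9183 bits

Distribution 2 (X, Y):
Marginal P(X) (row sums):
  P(X=0) = 7/16 + 1/16 = 1/2
  P(X=1) = 1/16 + 7/16 = 1/2
Marginal P(Y) (column sums):
  P(Y=0) = 7/16 + 1/16 = 1/2
  P(Y=1) = 1/16 + 7/16 = 1/2

H(X) = -[(1/2)·log₂(1/2) + (1/2)·log₂(1/2)]
  = 0.5000 + 0.5000
  = 1.0000 bits
H(Y) = -[(1/2)·log₂(1/2) + (1/2)·log₂(1/2)]
  = 0.5000 + 0.5000
  = 1.0000 bits
H(X,Y) = -[(7/16)·log₂(7/16) + (1/16)·log₂(1/16) + (1/16)·log₂(1/16) + (7/16)·log₂(7/16)]
  = 0.5218 + 0.2500 + 0.2500 + 0.5218
  = 1.5436 bits

I(X;Y) = H(X) + H(Y) - H(X,Y)
  = 1.0000 + 1.0000 - 1.5436
  = 0.4564 bits

I(U;V) = 0.9183 bits > I(X;Y) = 0.4564 bits, so (U, V) has the higher mutual information (stronger dependence).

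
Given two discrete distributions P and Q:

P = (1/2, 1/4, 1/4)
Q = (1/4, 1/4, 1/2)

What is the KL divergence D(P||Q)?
D(P||Q) = Σ P(i) log₂(P(i)/Q(i))
  i=0: (1/2) × log₂((1/2)/(1/4)) = (1/2) × log₂(2) = 0.5000
  i=1: (1/4) × log₂((1/4)/(1/4)) = (1/4) × log₂(1) = 0.0000
  i=2: (1/4) × log₂((1/4)/(1/2)) = (1/4) × log₂(1/2) = -0.2500
D(P||Q) = 0.5000 + 0.0000 - 0.2500
  = 0.2500 bits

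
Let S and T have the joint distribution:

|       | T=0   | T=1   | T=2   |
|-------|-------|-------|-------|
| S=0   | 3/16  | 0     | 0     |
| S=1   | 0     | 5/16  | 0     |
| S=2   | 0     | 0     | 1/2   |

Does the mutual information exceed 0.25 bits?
Marginal P(S) (row sums):
  P(S=0) = 3/16 + 0 + 0 = 3/16
  P(S=1) = 0 + 5/16 + 0 = 5/16
  P(S=2) = 0 + 0 + 1/2 = 1/2
Marginal P(T) (column sums):
  P(T=0) = 3/16 + 0 + 0 = 3/16
  P(T=1) = 0 + 5/16 + 0 = 5/16
  P(T=2) = 0 + 0 + 1/2 = 1/2

H(S) = -[(3/16)·log₂(3/16) + (5/16)·log₂(5/16) + (1/2)·log₂(1/2)]
  = 0.4528 + 0.5244 + 0.5000
  = 1.4772 bits
H(T) = -[(3/16)·log₂(3/16) + (5/16)·log₂(5/16) + (1/2)·log₂(1/2)]
  = 0.4528 + 0.5244 + 0.5000
  = 1.4772 bits
H(S,T) = -[(3/16)·log₂(3/16) + (5/16)·log₂(5/16) + (1/2)·log₂(1/2)]
  = 0.4528 + 0.5244 + 0.5000
  = 1.4772 bits

I(S;T) = H(S) + H(T) - H(S,T)
  = 1.4772 + 1.4772 - 1.4772
  = 1.4772 bits

Yes. I(S;T) = 1.4772 bits, which is > 0.25 bits.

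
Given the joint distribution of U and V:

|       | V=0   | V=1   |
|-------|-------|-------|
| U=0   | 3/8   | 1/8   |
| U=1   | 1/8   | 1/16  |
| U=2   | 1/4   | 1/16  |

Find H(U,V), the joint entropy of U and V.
H(U,V) = -Σ P(U,V) log₂ P(U,V), summed over the non-zero cells:
H(U,V) = -[(3/8)·log₂(3/8) + (1/8)·log₂(1/8) + (1/8)·log₂(1/8) + (1/16)·log₂(1/16) + (1/4)·log₂(1/4) + (1/16)·log₂(1/16)]
  = 0.5306 + 0.3750 + 0.3750 + 0.2500 + 0.5000 + 0.2500
  = 2.2806 bits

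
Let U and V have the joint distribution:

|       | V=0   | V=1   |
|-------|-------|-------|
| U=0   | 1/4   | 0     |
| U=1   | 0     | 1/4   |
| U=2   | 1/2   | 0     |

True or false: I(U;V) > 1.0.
Marginal P(U) (row sums):
  P(U=0) = 1/4 + 0 = 1/4
  P(U=1) = 0 + 1/4 = 1/4
  P(U=2) = 1/2 + 0 = 1/2
Marginal P(V) (column sums):
  P(V=0) = 1/4 + 0 + 1/2 = 3/4
  P(V=1) = 0 + 1/4 + 0 = 1/4

H(U) = -[(1/4)·log₂(1/4) + (1/4)·log₂(1/4) + (1/2)·log₂(1/2)]
  = 0.5000 + 0.5000 + 0.5000
  = 1.5000 bits
H(V) = -[(3/4)·log₂(3/4) + (1/4)·log₂(1/4)]
  = 0.3113 + 0.5000
  = 0.8113 bits
H(U,V) = -[(1/4)·log₂(1/4) + (1/4)·log₂(1/4) + (1/2)·log₂(1/2)]
  = 0.5000 + 0.5000 + 0.5000
  = 1.5000 bits

I(U;V) = H(U) + H(V) - H(U,V)
  = 1.5000 + 0.8113 - 1.5000
  = 0.8113 bits

False. I(U;V) = 0.8113 bits, which is ≤ 1.0 bits.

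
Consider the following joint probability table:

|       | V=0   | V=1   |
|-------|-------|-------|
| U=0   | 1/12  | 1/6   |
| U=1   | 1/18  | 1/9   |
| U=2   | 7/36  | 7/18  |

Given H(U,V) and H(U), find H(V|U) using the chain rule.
From the chain rule: H(U,V) = H(U) + H(V|U)
Therefore: H(V|U) = H(U,V) - H(U)

H(U,V) = -[(1/12)·log₂(1/12) + (1/6)·log₂(1/6) + (1/18)·log₂(1/18) + (1/9)·log₂(1/9) + (7/36)·log₂(7/36) + (7/18)·log₂(7/18)]
  = 0.2987 + 0.4308 + 0.2317 + 0.3522 + 0.4594 + 0.5299
  = 2.3027 bits
Marginal P(U) (row sums):
  P(U=0) = 1/12 + 1/6 = 1/4
  P(U=1) = 1/18 + 1/9 = 1/6
  P(U=2) = 7/36 + 7/18 = 7/12
H(U) = -[(1/4)·log₂(1/4) + (1/6)·log₂(1/6) + (7/12)·log₂(7/12)]
  = 0.5000 + 0.4308 + 0.4536
  = 1.3844 bits

H(V|U) = 2.3027 - 1.3844 = 0.9183 bits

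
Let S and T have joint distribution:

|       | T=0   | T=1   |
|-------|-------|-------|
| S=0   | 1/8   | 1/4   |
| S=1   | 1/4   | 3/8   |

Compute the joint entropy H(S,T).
H(S,T) = -Σ P(S,T) log₂ P(S,T), summed over the non-zero cells:
H(S,T) = -[(1/8)·log₂(1/8) + (1/4)·log₂(1/4) + (1/4)·log₂(1/4) + (3/8)·log₂(3/8)]
  = 0.3750 + 0.5000 + 0.5000 + 0.5306
  = 1.9056 bits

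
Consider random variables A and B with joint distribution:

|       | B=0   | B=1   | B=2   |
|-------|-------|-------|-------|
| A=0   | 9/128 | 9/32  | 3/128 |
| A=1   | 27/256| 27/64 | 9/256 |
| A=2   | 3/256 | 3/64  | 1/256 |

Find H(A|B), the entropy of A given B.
Marginal P(B) (column sums):
  P(B=0) = 9/128 + 27/256 + 3/256 = 3/16
  P(B=1) = 9/32 + 27/64 + 3/64 = 3/4
  P(B=2) = 3/128 + 9/256 + 1/256 = 1/16

H(A|B) = -Σ P(A,B)·log₂ P(A|B), where P(A|B) = P(A,B) / P(B)
  (A=0,B=0): P(A|B) = (9/128)/(3/16) = 3/8;  -(9/128)·log₂(3/8) = 0.0995
  (A=0,B=1): P(A|B) = (9/32)/(3/4) = 3/8;  -(9/32)·log₂(3/8) = 0.3980
  (A=0,B=2): P(A|B) = (3/128)/(1/16) = 3/8;  -(3/128)·log₂(3/8) = 0.0332
  (A=1,B=0): P(A|B) = (27/256)/(3/16) = 9/16;  -(27/256)·log₂(9/16) = 0.0875
  (A=1,B=1): P(A|B) = (27/64)/(3/4) = 9/16;  -(27/64)·log₂(9/16) = 0.3502
  (A=1,B=2): P(A|B) = (9/256)/(1/16) = 9/16;  -(9/256)·log₂(9/16) = 0.0292
  (A=2,B=0): P(A|B) = (3/256)/(3/16) = 1/16;  -(3/256)·log₂(1/16) = 0.0469
  (A=2,B=1): P(A|B) = (3/64)/(3/4) = 1/16;  -(3/64)·log₂(1/16) = 0.1875
  (A=2,B=2): P(A|B) = (1/256)/(1/16) = 1/16;  -(1/256)·log₂(1/16) = 0.0156
H(A|B) = 0.0995 + 0.3980 + 0.0332 + 0.0875 + 0.3502 + 0.0292 + 0.0469 + 0.1875 + 0.0156
  = 1.2476 bits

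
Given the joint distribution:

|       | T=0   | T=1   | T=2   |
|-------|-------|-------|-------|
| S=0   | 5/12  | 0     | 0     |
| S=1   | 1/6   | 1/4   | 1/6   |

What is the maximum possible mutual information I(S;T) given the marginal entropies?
The upper bound on mutual information is I(S;T) ≤ min(H(S), H(T)).

Marginal P(S) (row sums):
  P(S=0) = 5/12 + 0 + 0 = 5/12
  P(S=1) = 1/6 + 1/4 + 1/6 = 7/12
Marginal P(T) (column sums):
  P(T=0) = 5/12 + 1/6 = 7/12
  P(T=1) = 0 + 1/4 = 1/4
  P(T=2) = 0 + 1/6 = 1/6

H(S) = -[(5/12)·log₂(5/12) + (7/12)·log₂(7/12)]
  = 0.5263 + 0.4536
  = 0.9799 bits
H(T) = -[(7/12)·log₂(7/12) + (1/4)·log₂(1/4) + (1/6)·log₂(1/6)]
  = 0.4536 + 0.5000 + 0.4308
  = 1.3844 bits

Maximum possible I(S;T) = min(0.9799, 1.3844) = 0.9799 bits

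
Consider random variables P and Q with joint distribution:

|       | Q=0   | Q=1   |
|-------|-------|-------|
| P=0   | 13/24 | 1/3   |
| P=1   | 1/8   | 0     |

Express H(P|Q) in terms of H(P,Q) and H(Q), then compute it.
H(P|Q) = H(P,Q) - H(Q)

Marginal P(Q) (column sums):
  P(Q=0) = 13/24 + 1/8 = 2/3
  P(Q=1) = 1/3 + 0 = 1/3

H(P,Q) = -[(13/24)·log₂(13/24) + (1/3)·log₂(1/3) + (1/8)·log₂(1/8)]
  = 0.4791 + 0.5283 + 0.3750
  = 1.3824 bits
H(Q) = -[(2/3)·log₂(2/3) + (1/3)·log₂(1/3)]
  = 0.3900 + 0.5283
  = 0.9183 bits

H(P|Q) = 1.3824 - 0.9183 = 0.4641 bits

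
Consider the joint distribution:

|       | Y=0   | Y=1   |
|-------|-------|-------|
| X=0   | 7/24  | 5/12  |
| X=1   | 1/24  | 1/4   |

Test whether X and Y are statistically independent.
Marginal P(X) (row sums):
  P(X=0) = 7/24 + 5/12 = 17/24
  P(X=1) = 1/24 + 1/4 = 7/24
Marginal P(Y) (column sums):
  P(Y=0) = 7/24 + 1/24 = 1/3
  P(Y=1) = 5/12 + 1/4 = 2/3

X and Y are independent iff P(X=i,Y=j) = P(X=i)·P(Y=j) for every cell.
  P(X=0)·P(Y=0) = 17/24 × 1/3 = 17/72, but P(X=0,Y=0) = 7/24 ✗

No, X and Y are not independent. Quantitatively, I(X;Y) > 0:

H(X) = -[(17/24)·log₂(17/24) + (7/24)·log₂(7/24)]
  = 0.3524 + 0.5185
  = 0.8709 bits
H(Y) = -[(1/3)·log₂(1/3) + (2/3)·log₂(2/3)]
  = 0.5283 + 0.3900
  = 0.9183 bits
H(X,Y) = -[(7/24)·log₂(7/24) + (5/12)·log₂(5/12) + (1/24)·log₂(1/24) + (1/4)·log₂(1/4)]
  = 0.5185 + 0.5263 + 0.1910 + 0.5000
  = 1.7358 bits
I(X;Y) = H(X) + H(Y) - H(X,Y) = 0.8709 + 0.9183 - 1.7358 = 0.0534 bits > 0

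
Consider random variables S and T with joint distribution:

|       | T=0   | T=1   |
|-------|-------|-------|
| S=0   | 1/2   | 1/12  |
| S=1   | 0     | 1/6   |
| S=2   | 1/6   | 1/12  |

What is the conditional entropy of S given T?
Marginal P(T) (column sums):
  P(T=0) = 1/2 + 0 + 1/6 = 2/3
  P(T=1) = 1/12 + 1/6 + 1/12 = 1/3

H(S|T) = -Σ P(S,T)·log₂ P(S|T), where P(S|T) = P(S,T) / P(T)
  (cells with P(S,T) = 0 contribute 0)
  (S=0,T=0): P(S|T) = (1/2)/(2/3) = 3/4;  -(1/2)·log₂(3/4) = 0.2075
  (S=0,T=1): P(S|T) = (1/12)/(1/3) = 1/4;  -(1/12)·log₂(1/4) = 0.1667
  (S=1,T=1): P(S|T) = (1/6)/(1/3) = 1/2;  -(1/6)·log₂(1/2) = 0.1667
  (S=2,T=0): P(S|T) = (1/6)/(2/3) = 1/4;  -(1/6)·log₂(1/4) = 0.3333
  (S=2,T=1): P(S|T) = (1/12)/(1/3) = 1/4;  -(1/12)·log₂(1/4) = 0.1667
H(S|T) = 0.2075 + 0.1667 + 0.1667 + 0.3333 + 0.1667
  = 1.0409 bits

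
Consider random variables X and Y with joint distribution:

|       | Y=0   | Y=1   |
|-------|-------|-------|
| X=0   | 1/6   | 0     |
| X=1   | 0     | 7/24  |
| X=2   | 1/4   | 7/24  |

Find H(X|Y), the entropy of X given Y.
Marginal P(Y) (column sums):
  P(Y=0) = 1/6 + 0 + 1/4 = 5/12
  P(Y=1) = 0 + 7/24 + 7/24 = 7/12

H(X|Y) = -Σ P(X,Y)·log₂ P(X|Y), where P(X|Y) = P(X,Y) / P(Y)
  (cells with P(X,Y) = 0 contribute 0)
  (X=0,Y=0): P(X|Y) = (1/6)/(5/12) = 2/5;  -(1/6)·log₂(2/5) = 0.2203
  (X=1,Y=1): P(X|Y) = (7/24)/(7/12) = 1/2;  -(7/24)·log₂(1/2) = 0.2917
  (X=2,Y=0): P(X|Y) = (1/4)/(5/12) = 3/5;  -(1/4)·log₂(3/5) = 0.1842
  (X=2,Y=1): P(X|Y) = (7/24)/(7/12) = 1/2;  -(7/24)·log₂(1/2) = 0.2917
H(X|Y) = 0.2203 + 0.2917 + 0.1842 + 0.2917
  = 0.9879 bits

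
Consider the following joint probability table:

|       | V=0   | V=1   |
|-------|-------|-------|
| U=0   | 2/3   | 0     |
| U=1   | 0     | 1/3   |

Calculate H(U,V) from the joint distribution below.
H(U,V) = -Σ P(U,V) log₂ P(U,V), summed over the non-zero cells:
H(U,V) = -[(2/3)·log₂(2/3) + (1/3)·log₂(1/3)]
  = 0.3900 + 0.5283
  = 0.9183 bits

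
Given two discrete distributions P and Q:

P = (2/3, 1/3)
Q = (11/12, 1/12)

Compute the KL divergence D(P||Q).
D(P||Q) = Σ P(i) log₂(P(i)/Q(i))
  i=0: (2/3) × log₂((2/3)/(11/12)) = (2/3) × log₂(8/11) = -0.3063
  i=1: (1/3) × log₂((1/3)/(1/12)) = (1/3) × log₂(4) = 0.6667
D(P||Q) = -0.3063 + 0.6667
  = 0.3604 bits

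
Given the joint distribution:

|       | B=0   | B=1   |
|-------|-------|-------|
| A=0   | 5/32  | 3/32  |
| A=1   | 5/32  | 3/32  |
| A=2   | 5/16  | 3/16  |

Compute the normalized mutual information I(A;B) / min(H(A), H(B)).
Marginal P(A) (row sums):
  P(A=0) = 5/32 + 3/32 = 1/4
  P(A=1) = 5/32 + 3/32 = 1/4
  P(A=2) = 5/16 + 3/16 = 1/2
Marginal P(B) (column sums):
  P(B=0) = 5/32 + 5/32 + 5/16 = 5/8
  P(B=1) = 3/32 + 3/32 + 3/16 = 3/8

H(A) = -[(1/4)·log₂(1/4) + (1/4)·log₂(1/4) + (1/2)·log₂(1/2)]
  = 0.5000 + 0.5000 + 0.5000
  = 1.5000 bits
H(B) = -[(5/8)·log₂(5/8) + (3/8)·log₂(3/8)]
  = 0.4238 + 0.5306
  = 0.9544 bits
H(A,B) = -[(5/32)·log₂(5/32) + (3/32)·log₂(3/32) + (5/32)·log₂(5/32) + (3/32)·log₂(3/32) + (5/16)·log₂(5/16) + (3/16)·log₂(3/16)]
  = 0.4184 + 0.3202 + 0.4184 + 0.3202 + 0.5244 + 0.4528
  = 2.4544 bits

I(A;B) = H(A) + H(B) - H(A,B)
  = 1.5000 + 0.9544 - 2.4544
  = 0.0000 bits

min(H(A), H(B)) = min(1.5000, 0.9544) = 0.9544 bits
Normalized MI = 0.0000 / 0.9544 = 0.0000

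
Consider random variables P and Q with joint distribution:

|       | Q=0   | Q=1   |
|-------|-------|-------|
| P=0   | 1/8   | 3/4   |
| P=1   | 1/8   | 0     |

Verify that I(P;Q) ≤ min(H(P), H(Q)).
Marginal P(P) (row sums):
  P(P=0) = 1/8 + 3/4 = 7/8
  P(P=1) = 1/8 + 0 = 1/8
Marginal P(Q) (column sums):
  P(Q=0) = 1/8 + 1/8 = 1/4
  P(Q=1) = 3/4 + 0 = 3/4

H(P) = -[(7/8)·log₂(7/8) + (1/8)·log₂(1/8)]
  = 0.1686 + 0.3750
  = 0.5436 bits
H(Q) = -[(1/4)·log₂(1/4) + (3/4)·log₂(3/4)]
  = 0.5000 + 0.3113
  = 0.8113 bits
H(P,Q) = -[(1/8)·log₂(1/8) + (3/4)·log₂(3/4) + (1/8)·log₂(1/8)]
  = 0.3750 + 0.3113 + 0.3750
  = 1.0613 bits

I(P;Q) = H(P) + H(Q) - H(P,Q)
  = 0.5436 + 0.8113 - 1.0613
  = 0.2936 bits

min(H(P), H(Q)) = min(0.5436, 0.8113) = 0.5436 bits
Since 0.2936 ≤ 0.5436, the bound is satisfied ✓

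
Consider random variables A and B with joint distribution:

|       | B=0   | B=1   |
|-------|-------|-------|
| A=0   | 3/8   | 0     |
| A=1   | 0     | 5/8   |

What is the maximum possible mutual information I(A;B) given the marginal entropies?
The upper bound on mutual information is I(A;B) ≤ min(H(A), H(B)).

Marginal P(A) (row sums):
  P(A=0) = 3/8 + 0 = 3/8
  P(A=1) = 0 + 5/8 = 5/8
Marginal P(B) (column sums):
  P(B=0) = 3/8 + 0 = 3/8
  P(B=1) = 0 + 5/8 = 5/8

H(A) = -[(3/8)·log₂(3/8) + (5/8)·log₂(5/8)]
  = 0.5306 + 0.4238
  = 0.9544 bits
H(B) = -[(3/8)·log₂(3/8) + (5/8)·log₂(5/8)]
  = 0.5306 + 0.4238
  = 0.9544 bits

Maximum possible I(A;B) = min(0.9544, 0.9544) = 0.9544 bits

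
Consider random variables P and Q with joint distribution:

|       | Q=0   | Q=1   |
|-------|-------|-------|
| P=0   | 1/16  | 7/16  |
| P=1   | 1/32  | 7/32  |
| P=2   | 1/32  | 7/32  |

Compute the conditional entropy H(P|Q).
Marginal P(Q) (column sums):
  P(Q=0) = 1/16 + 1/32 + 1/32 = 1/8
  P(Q=1) = 7/16 + 7/32 + 7/32 = 7/8

H(P|Q) = -Σ P(P,Q)·log₂ P(P|Q), where P(P|Q) = P(P,Q) / P(Q)
  (P=0,Q=0): P(P|Q) = (1/16)/(1/8) = 1/2;  -(1/16)·log₂(1/2) = 0.0625
  (P=0,Q=1): P(P|Q) = (7/16)/(7/8) = 1/2;  -(7/16)·log₂(1/2) = 0.4375
  (P=1,Q=0): P(P|Q) = (1/32)/(1/8) = 1/4;  -(1/32)·log₂(1/4) = 0.0625
  (P=1,Q=1): P(P|Q) = (7/32)/(7/8) = 1/4;  -(7/32)·log₂(1/4) = 0.4375
  (P=2,Q=0): P(P|Q) = (1/32)/(1/8) = 1/4;  -(1/32)·log₂(1/4) = 0.0625
  (P=2,Q=1): P(P|Q) = (7/32)/(7/8) = 1/4;  -(7/32)·log₂(1/4) = 0.4375
H(P|Q) = 0.0625 + 0.4375 + 0.0625 + 0.4375 + 0.0625 + 0.4375
  = 1.5000 bits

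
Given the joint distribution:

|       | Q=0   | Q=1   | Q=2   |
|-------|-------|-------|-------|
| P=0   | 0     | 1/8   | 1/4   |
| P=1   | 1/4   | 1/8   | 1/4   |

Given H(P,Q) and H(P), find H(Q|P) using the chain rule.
From the chain rule: H(P,Q) = H(P) + H(Q|P)
Therefore: H(Q|P) = H(P,Q) - H(P)

H(P,Q) = -[(1/8)·log₂(1/8) + (1/4)·log₂(1/4) + (1/4)·log₂(1/4) + (1/8)·log₂(1/8) + (1/4)·log₂(1/4)]
  = 0.3750 + 0.5000 + 0.5000 + 0.3750 + 0.5000
  = 2.2500 bits
Marginal P(P) (row sums):
  P(P=0) = 0 + 1/8 + 1/4 = 3/8
  P(P=1) = 1/4 + 1/8 + 1/4 = 5/8
H(P) = -[(3/8)·log₂(3/8) + (5/8)·log₂(5/8)]
  = 0.5306 + 0.4238
  = 0.9544 bits

H(Q|P) = 2.2500 - 0.9544 = 1.2956 bits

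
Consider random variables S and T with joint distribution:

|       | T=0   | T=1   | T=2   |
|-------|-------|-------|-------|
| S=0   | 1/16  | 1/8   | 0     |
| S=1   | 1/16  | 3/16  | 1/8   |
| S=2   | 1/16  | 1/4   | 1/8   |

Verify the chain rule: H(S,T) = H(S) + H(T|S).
Left side:
H(S,T) = -[(1/16)·log₂(1/16) + (1/8)·log₂(1/8) + (1/16)·log₂(1/16) + (3/16)·log₂(3/16) + (1/8)·log₂(1/8) + (1/16)·log₂(1/16) + (1/4)·log₂(1/4) + (1/8)·log₂(1/8)]
  = 0.2500 + 0.3750 + 0.2500 + 0.4528 + 0.3750 + 0.2500 + 0.5000 + 0.3750
  = 2.8278 bits

Right side:
Marginal P(S) (row sums):
  P(S=0) = 1/16 + 1/8 + 0 = 3/16
  P(S=1) = 1/16 + 3/16 + 1/8 = 3/8
  P(S=2) = 1/16 + 1/4 + 1/8 = 7/16
H(S) = -[(3/16)·log₂(3/16) + (3/8)·log₂(3/8) + (7/16)·log₂(7/16)]
  = 0.4528 + 0.5306 + 0.5218
  = 1.5052 bits
H(T|S) = -Σ P(S,T)·log₂ P(T|S), where P(T|S) = P(S,T) / P(S)
  (cells with P(S,T) = 0 contribute 0)
  (S=0,T=0): P(T|S) = (1/16)/(3/16) = 1/3;  -(1/16)·log₂(1/3) = 0.0991
  (S=0,T=1): P(T|S) = (1/8)/(3/16) = 2/3;  -(1/8)·log₂(2/3) = 0.0731
  (S=1,T=0): P(T|S) = (1/16)/(3/8) = 1/6;  -(1/16)·log₂(1/6) = 0.1616
  (S=1,T=1): P(T|S) = (3/16)/(3/8) = 1/2;  -(3/16)·log₂(1/2) = 0.1875
  (S=1,T=2): P(T|S) = (1/8)/(3/8) = 1/3;  -(1/8)·log₂(1/3) = 0.1981
  (S=2,T=0): P(T|S) = (1/16)/(7/16) = 1/7;  -(1/16)·log₂(1/7) = 0.1755
  (S=2,T=1): P(T|S) = (1/4)/(7/16) = 4/7;  -(1/4)·log₂(4/7) = 0.2018
  (S=2,T=2): P(T|S) = (1/8)/(7/16) = 2/7;  -(1/8)·log₂(2/7) = 0.2259
H(T|S) = 0.0991 + 0.0731 + 0.1616 + 0.1875 + 0.1981 + 0.1755 + 0.2018 + 0.2259
  = 1.3226 bits
H(S) + H(T|S) = 1.5052 + 1.3226 = 2.8278 bits

Both sides equal 2.8278 bits, so the chain rule holds ✓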